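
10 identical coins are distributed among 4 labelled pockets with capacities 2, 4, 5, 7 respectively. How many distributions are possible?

79

By stars and bars, unrestricted non-negative solutions to x_1+…+x_4 = 10 number C(10+3,3) = 286.
Subtract solutions that violate a single cap (substitute x_i' = x_i − (cap_i+1)): x_1 ≥ 3 gives C(10,3) = 120; x_2 ≥ 5 gives C(8,3) = 56; x_3 ≥ 6 gives C(7,3) = 35; x_4 ≥ 8 gives C(5,3) = 10. Together 221.
Add back pairs where two caps are both exceeded: 10 + 4 + 0 + 0 + 0 + 0 = 14.
By inclusion–exclusion the count is 286 − 221 + 14 = 79.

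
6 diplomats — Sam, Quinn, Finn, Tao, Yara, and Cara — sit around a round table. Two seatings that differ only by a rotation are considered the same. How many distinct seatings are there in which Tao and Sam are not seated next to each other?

Without the restriction there are (5)! = 120 seatings.
Those with Tao next to Sam: fuse the pair into one unit and seat 5 units around a circle — 2·(4)! = 48.
Subtracting, 120 − 48 = 72.

72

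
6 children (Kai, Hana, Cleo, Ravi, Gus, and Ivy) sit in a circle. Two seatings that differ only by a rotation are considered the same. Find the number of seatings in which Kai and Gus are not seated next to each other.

72

All circular seatings of 6 people number (5)! = 120.
Seatings with Kai beside Gus: treat them as a block with 2 internal orders, giving 2 × (4)! = 48.
Subtracting, 120 − 48 = 72.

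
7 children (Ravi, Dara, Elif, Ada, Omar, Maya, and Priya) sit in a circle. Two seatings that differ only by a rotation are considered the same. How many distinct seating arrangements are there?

Around a circle, 7 distinct people have 7!/7 = (6)! = 720 rotationally distinct seatings.

720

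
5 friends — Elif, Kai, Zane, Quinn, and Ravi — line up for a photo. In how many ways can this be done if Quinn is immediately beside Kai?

Place the 3 others and the Quinn-Kai pair as 4 objects in a line; the pair has 2 internal arrangements.
That gives 2 × 4! = 2 × 24 = 48.

48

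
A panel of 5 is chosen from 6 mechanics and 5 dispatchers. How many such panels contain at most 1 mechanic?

31

Split by how many mechanics are chosen (0 through 1).
Sum: C(6,0)·C(5,5) + C(6,1)·C(5,4) = 1 + 30 = 31.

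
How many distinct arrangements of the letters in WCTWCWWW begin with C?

42

Fix C in the first position and arrange the remaining 7 letters.
Those 7 letters have W appearing 5 times, giving (7)!/(5!) = 42.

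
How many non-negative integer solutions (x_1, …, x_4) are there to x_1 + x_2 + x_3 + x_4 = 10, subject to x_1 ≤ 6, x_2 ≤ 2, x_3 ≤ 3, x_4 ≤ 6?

64

Ignoring the caps, the number of non-negative solutions to x_1+…+x_4 = 10 is C(13,3) = 286.
Subtract solutions that violate a single cap (substitute x_i' = x_i − (cap_i+1)): x_1 ≥ 7 gives C(6,3) = 20; x_2 ≥ 3 gives C(10,3) = 120; x_3 ≥ 4 gives C(9,3) = 84; x_4 ≥ 7 gives C(6,3) = 20. Together 244.
Add back pairs where two caps are both exceeded: 1 + 0 + 0 + 20 + 1 + 0 = 22.
By inclusion–exclusion the count is 286 − 244 + 22 = 64.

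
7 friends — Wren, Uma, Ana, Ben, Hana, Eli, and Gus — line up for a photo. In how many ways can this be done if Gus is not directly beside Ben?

3600

There are 7! = 5040 arrangements in all. If Gus and Ben are adjacent, merging them into one block gives 2·(6)! = 1440 arrangements.
So 5040 − 1440 = 3600 arrangements keep them apart.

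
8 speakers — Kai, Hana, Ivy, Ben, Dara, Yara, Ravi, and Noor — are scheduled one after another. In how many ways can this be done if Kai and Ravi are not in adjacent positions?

30240

Of the 8! = 40320 arrangements, those with Kai and Ravi adjacent number 2 × 7! = 10080 (treat the pair as a block with 2 internal orders).
Complementary counting: 40320 − 10080 = 30240.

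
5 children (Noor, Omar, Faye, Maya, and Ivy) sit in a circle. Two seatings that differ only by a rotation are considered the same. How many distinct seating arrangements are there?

24

Seat Noor anywhere (absorbing the rotational symmetry), then permute the other 4: (4)! = 24.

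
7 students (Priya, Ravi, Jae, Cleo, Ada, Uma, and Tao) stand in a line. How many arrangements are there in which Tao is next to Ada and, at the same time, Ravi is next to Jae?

Treat {Tao,Ada} as one block (2 orders) and {Ravi,Jae} as another (2 orders).
That leaves 5 units to arrange: 2 × 2 × 5! = 4 × 120 = 480.

480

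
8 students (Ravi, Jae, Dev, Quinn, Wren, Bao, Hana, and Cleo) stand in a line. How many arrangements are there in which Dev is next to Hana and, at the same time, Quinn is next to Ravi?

2880

Treat {Dev,Hana} as one block (2 orders) and {Quinn,Ravi} as another (2 orders).
That leaves 6 units to arrange: 2 × 2 × 6! = 4 × 720 = 2880.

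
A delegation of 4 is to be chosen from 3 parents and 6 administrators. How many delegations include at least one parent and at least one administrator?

With no constraint there are C(9,4) = 126 possible selections.
Selections missing a whole group: no parents → C(6,4) = 15; no administrators → C(3,4) = 0.
Both groups omitted at once is impossible, so 126 − 15 = 111.

111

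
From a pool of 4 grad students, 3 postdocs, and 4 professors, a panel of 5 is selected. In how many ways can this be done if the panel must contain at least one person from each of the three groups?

With no constraint there are C(11,5) = 462 possible selections.
Selections missing a whole group: no grad students → C(7,5) = 21; no postdocs → C(8,5) = 56; no professors → C(7,5) = 21.
Add back selections omitting two groups (i.e. drawn from a single group): C(4,5) + C(3,5) + C(4,5) = 0.
By inclusion–exclusion: 462 − 98 + 0 = 364.

364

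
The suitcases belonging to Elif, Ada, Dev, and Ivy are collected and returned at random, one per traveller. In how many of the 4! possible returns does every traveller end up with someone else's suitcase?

9

Let Aᵢ be the assignments in which traveller i gets their own suitcase. We want the size of the complement of A₁∪…∪A_4.
By inclusion–exclusion this is Σ_{j=0}^{4} (−1)^j C(4,j)·(4−j)!.
Computing: 24 − 24 + 12 − 4 + 1 = 9.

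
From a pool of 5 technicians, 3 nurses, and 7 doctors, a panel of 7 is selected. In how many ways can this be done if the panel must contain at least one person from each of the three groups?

5516

With no constraint there are C(15,7) = 6435 possible selections.
Selections missing a whole group: no technicians → C(10,7) = 120; no nurses → C(12,7) = 792; no doctors → C(8,7) = 8.
Add back selections omitting two groups (i.e. drawn from a single group): C(5,7) + C(3,7) + C(7,7) = 1.
By inclusion–exclusion: 6435 − 920 + 1 = 5516.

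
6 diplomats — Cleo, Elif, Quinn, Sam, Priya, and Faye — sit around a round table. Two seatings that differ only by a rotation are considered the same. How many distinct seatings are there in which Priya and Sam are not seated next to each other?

72

Without the restriction there are (5)! = 120 seatings.
Seatings with Priya beside Sam: treat them as a block with 2 internal orders, giving 2 × (4)! = 48.
Subtracting, 120 − 48 = 72.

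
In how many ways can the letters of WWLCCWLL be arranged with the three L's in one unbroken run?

Treat the 3 copies of L as a single block. The multiset to arrange is then {LLL, C, C, W, W, W}, 6 items in all.
That gives (6)!/(3!·2!) = 60 arrangements.

60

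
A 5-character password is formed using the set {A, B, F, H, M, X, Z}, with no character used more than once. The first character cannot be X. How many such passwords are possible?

The first character has 7−1 = 6 choices (anything except X).
The remaining 4 characters are filled from the other 6 symbols without repetition: 6 × 5 × 4 × 3 = 360.
Total: 6 × 360 = 2160.

2160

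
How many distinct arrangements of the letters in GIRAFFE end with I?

Fix I in the last position and arrange the remaining 6 letters.
Those 6 letters have F appearing twice, giving (6)!/(2!) = 360.

360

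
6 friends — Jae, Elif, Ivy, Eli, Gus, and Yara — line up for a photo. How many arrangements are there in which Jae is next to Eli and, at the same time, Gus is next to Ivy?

Treat {Jae,Eli} as one block (2 orders) and {Gus,Ivy} as another (2 orders).
That leaves 4 units to arrange: 2 × 2 × 4! = 4 × 24 = 96.

96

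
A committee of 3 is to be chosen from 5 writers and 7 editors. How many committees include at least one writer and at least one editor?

With no constraint there are C(12,3) = 220 possible selections.
Subtract selections that omit an entire group: no writers → C(7,3) = 35; no editors → C(5,3) = 10.
Both groups omitted at once is impossible, so 220 − 45 = 175.

175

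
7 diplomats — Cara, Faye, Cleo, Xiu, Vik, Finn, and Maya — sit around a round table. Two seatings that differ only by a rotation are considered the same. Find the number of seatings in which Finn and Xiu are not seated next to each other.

All circular seatings of 7 people number (6)! = 720.
Seatings with Finn beside Xiu: treat them as a block with 2 internal orders, giving 2 × (5)! = 240.
Subtracting, 720 − 240 = 480.

480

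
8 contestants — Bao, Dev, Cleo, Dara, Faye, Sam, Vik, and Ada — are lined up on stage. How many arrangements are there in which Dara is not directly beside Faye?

30240

There are 8! = 40320 arrangements in all. If Dara and Faye are adjacent, merging them into one block gives 2·(7)! = 10080 arrangements.
So 40320 − 10080 = 30240 arrangements keep them apart.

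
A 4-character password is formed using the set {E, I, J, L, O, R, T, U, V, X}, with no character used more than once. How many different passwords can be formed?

5040

This is a permutation of 4 out of 10: P(10,4) = 10!/6!.
10 × 9 × 8 × 7 = 5040.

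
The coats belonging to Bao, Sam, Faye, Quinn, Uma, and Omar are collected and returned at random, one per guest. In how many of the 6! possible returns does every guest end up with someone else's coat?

Let Aᵢ be the assignments in which guest i gets their own coat. We want the size of the complement of A₁∪…∪A_6.
By inclusion–exclusion this is Σ_{j=0}^{6} (−1)^j C(6,j)·(6−j)!.
Computing: 720 − 720 + 360 − 120 + 30 − 6 + 1 = 265.

265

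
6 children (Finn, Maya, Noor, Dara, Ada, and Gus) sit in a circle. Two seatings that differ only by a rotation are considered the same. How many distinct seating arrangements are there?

120

Seat Finn anywhere (absorbing the rotational symmetry), then permute the other 5: (5)! = 120.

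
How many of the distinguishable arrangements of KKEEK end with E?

Fix E in the last position and arrange the remaining 4 letters.
Those 4 letters have K appearing 3 times, giving (4)!/(3!) = 4.

4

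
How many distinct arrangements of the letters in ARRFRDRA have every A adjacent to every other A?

Treat the 2 copies of A as a single block. The multiset to arrange is then {AA, D, F, R, R, R, R}, 7 items in all.
That gives (7)!/(4!) = 210 arrangements.

210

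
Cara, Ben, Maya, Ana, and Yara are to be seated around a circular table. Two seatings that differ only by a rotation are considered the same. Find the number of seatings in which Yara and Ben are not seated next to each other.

All circular seatings of 5 people number (4)! = 24.
Seatings with Yara beside Ben: treat them as a block with 2 internal orders, giving 2 × (3)! = 12.
Subtracting, 24 − 12 = 12.

12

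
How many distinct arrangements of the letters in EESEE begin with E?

Fix E in the first position and arrange the remaining 4 letters.
Those 4 letters have E appearing 3 times, giving (4)!/(3!) = 4.

4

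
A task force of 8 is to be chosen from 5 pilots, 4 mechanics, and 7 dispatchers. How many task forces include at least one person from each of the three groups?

12201

Total 8-person selections from all 16: C(16,8) = 12870.
Subtract selections that omit an entire group: no pilots → C(11,8) = 165; no mechanics → C(12,8) = 495; no dispatchers → C(9,8) = 9.
Add back selections omitting two groups (i.e. drawn from a single group): C(5,8) + C(4,8) + C(7,8) = 0.
By inclusion–exclusion: 12870 − 669 + 0 = 12201.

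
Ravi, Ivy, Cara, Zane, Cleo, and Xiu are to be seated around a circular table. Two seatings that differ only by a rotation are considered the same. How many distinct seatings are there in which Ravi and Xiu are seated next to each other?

48

Glue Ravi and Xiu into a block (2 internal orders). Seating 5 units around a circle gives (4)! arrangements.
So 2 × (4)! = 2 × 24 = 48.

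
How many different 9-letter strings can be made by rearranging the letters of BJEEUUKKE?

Letter multiplicities in BJEEUUKKE: B×1, E×3, J×1, K×2, U×2.
Dividing 9! = 362880 by 3!·2!·2! = 24 for the repeated letters gives 15120.

15120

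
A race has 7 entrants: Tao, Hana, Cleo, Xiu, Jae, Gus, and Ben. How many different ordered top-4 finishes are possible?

This is an ordered selection of 4 from 7: P(7,4).
That gives 7 × 6 × 5 × 4 = 840.

840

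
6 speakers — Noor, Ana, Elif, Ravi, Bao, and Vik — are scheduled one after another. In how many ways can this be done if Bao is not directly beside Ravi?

480

Of the 6! = 720 arrangements, those with Bao and Ravi adjacent number 2 × 5! = 240 (treat the pair as a block with 2 internal orders).
So 720 − 240 = 480 arrangements keep them apart.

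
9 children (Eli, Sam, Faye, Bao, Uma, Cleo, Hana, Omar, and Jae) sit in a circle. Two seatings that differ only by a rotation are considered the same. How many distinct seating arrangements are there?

40320

Fix one person's seat to break rotational symmetry; the remaining 8 people can be arranged in (8)! = 40320 ways.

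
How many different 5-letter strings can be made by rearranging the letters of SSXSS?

5

The 5 letters of SSXSS have repeats: S appearing 4 times.
So there are 5! / (4!) = 5 distinguishable arrangements.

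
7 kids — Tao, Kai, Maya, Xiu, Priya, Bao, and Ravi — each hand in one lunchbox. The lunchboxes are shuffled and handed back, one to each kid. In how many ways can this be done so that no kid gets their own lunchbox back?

Let Aᵢ be the assignments in which kid i gets their own lunchbox. We want the size of the complement of A₁∪…∪A_7.
By inclusion–exclusion this is Σ_{j=0}^{7} (−1)^j C(7,j)·(7−j)!.
Computing: 5040 − 5040 + 2520 − 840 + 210 − 42 + 7 − 1 = 1854.

1854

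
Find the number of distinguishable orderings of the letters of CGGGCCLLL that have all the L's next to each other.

140

Treat the 3 copies of L as a single block. The multiset to arrange is then {LLL, C, C, C, G, G, G}, 7 items in all.
That gives (7)!/(3!·3!) = 140 arrangements.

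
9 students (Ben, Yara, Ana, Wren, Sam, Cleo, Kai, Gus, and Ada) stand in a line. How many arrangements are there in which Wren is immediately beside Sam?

80640

Treat {Wren, Sam} as a single unit. There are 8 units to order, and the pair itself can be ordered 2 ways.
So the count is 2·(8)! = 80640.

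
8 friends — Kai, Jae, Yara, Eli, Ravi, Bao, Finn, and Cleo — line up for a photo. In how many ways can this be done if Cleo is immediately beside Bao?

Treat {Cleo, Bao} as a single unit. There are 7 units to order, and the pair itself can be ordered 2 ways.
That gives 2 × 7! = 2 × 5040 = 10080.

10080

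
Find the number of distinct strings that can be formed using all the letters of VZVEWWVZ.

VZVEWWVZ has 8 letters with V appearing 3 times, W appearing twice, and Z appearing twice.
The number of distinct arrangements is 8!/(3!·2!·2!) = 40320/24 = 1680.

1680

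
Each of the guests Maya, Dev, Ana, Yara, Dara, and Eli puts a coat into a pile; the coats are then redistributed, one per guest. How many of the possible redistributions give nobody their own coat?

265

Count assignments avoiding every fixed point. For any j of the 6 guests fixed to their own coat, the other 6−j can be arranged in (6−j)! ways.
By inclusion–exclusion this is Σ_{j=0}^{6} (−1)^j C(6,j)·(6−j)!.
Computing: 720 − 720 + 360 − 120 + 30 − 6 + 1 = 265.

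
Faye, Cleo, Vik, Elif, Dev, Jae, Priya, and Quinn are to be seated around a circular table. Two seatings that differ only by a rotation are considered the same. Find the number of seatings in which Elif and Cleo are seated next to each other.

Treat {Elif, Cleo} as one unit (2 internal orders) and seat the resulting 7 units around the table: (6)! circular arrangements.
So 2 × (6)! = 2 × 720 = 1440.

1440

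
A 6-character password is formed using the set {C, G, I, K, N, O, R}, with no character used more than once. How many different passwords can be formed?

Choose and order 6 of the 7 symbols: the first character has 7 options, the next 6, and so on down to 2.
That product is 7 × 6 × 5 × 4 × 3 × 2 = 5040.

5040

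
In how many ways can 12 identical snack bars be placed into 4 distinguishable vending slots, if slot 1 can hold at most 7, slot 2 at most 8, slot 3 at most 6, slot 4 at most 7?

Ignoring the caps, the number of non-negative solutions to x_1+…+x_4 = 12 is C(15,3) = 455.
Subtract solutions that violate a single cap (substitute x_i' = x_i − (cap_i+1)): x_1 ≥ 8 gives C(7,3) = 35; x_2 ≥ 9 gives C(6,3) = 20; x_3 ≥ 7 gives C(8,3) = 56; x_4 ≥ 8 gives C(7,3) = 35. Together 146.
No two caps can be exceeded simultaneously, so the pair terms are all 0.
By inclusion–exclusion the count is 455 − 146 + 0 = 309.

309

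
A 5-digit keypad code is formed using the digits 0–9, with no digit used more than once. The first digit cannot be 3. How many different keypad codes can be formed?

The first digit has 10−1 = 9 choices (anything except 3).
The remaining 4 digits are filled from the other 9 symbols without repetition: 9 × 8 × 7 × 6 = 3024.
Total: 9 × 3024 = 27216.

27216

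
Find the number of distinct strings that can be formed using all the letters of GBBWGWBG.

GBBWGWBG has 8 letters with B appearing 3 times, G appearing 3 times, and W appearing twice.
So there are 8! / (3!·3!·2!) = 560 distinguishable arrangements.

560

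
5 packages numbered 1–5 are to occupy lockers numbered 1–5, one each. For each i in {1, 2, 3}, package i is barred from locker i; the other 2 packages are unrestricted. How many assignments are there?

64

Let Aᵢ (for i ∈ {1, 2, 3}) be the placements that put package i in its forbidden locker. Any j of these fix j positions, leaving (5−j)! ways to fill the rest, and there are C(3,j) ways to pick which j.
By inclusion–exclusion, the number of valid placements is Σ_{j=0}^{3} (−1)^j C(3,j)·(5−j)!.
Computing: 120 − 72 + 18 − 2 = 64.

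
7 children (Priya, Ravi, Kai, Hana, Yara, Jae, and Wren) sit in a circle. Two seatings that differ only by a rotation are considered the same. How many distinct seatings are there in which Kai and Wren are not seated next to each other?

480

Without the restriction there are (6)! = 720 seatings.
Those with Kai next to Wren: fuse the pair into one unit and seat 6 units around a circle — 2·(5)! = 240.
Subtracting, 720 − 240 = 480.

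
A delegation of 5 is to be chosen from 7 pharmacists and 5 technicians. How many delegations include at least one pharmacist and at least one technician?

770

Total 5-person selections from all 12: C(12,5) = 792.
Selections missing a whole group: no pharmacists → C(5,5) = 1; no technicians → C(7,5) = 21.
Both groups omitted at once is impossible, so 792 − 22 = 770.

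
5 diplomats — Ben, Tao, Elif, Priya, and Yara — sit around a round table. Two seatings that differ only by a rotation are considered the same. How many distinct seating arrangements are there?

Fix one person's seat to break rotational symmetry; the remaining 4 people can be arranged in (4)! = 24 ways.

24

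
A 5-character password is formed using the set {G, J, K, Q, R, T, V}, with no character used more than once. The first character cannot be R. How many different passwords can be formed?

2160

The first character has 7−1 = 6 choices (anything except R).
The remaining 4 characters are filled from the other 6 symbols without repetition: 6 × 5 × 4 × 3 = 360.
Total: 6 × 360 = 2160.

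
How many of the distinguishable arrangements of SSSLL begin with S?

6

With the first slot taken by S, it remains to arrange the other 4 letters (SSLL).
Those 4 letters have L appearing twice and S appearing twice, giving (4)!/(2!·2!) = 6.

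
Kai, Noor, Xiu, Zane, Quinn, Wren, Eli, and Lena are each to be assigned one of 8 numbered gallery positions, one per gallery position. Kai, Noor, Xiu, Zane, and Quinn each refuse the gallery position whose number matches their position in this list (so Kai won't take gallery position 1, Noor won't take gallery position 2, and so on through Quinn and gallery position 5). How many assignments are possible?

Let Aᵢ (for 1 ≤ i ≤ 5) be the placements that put person i in their forbidden gallery position. Any j of these fix j positions, leaving (8−j)! ways to fill the rest, and there are C(5,j) ways to pick which j.
By inclusion–exclusion, the number of valid placements is Σ_{j=0}^{5} (−1)^j C(5,j)·(8−j)!.
Computing: 40320 − 25200 + 7200 − 1200 + 120 − 6 = 21234.

21234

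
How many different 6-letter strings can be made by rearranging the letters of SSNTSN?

60

Letter multiplicities in SSNTSN: N×2, S×3, T×1.
Dividing 6! = 720 by 3!·2! = 12 for the repeated letters gives 60.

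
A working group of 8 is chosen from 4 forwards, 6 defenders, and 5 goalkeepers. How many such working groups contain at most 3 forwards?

Split by how many forwards are chosen (0 through 3).
Sum: C(4,0)·C(11,8) + C(4,1)·C(11,7) + C(4,2)·C(11,6) + C(4,3)·C(11,5) = 165 + 1320 + 2772 + 1848 = 6105.

6105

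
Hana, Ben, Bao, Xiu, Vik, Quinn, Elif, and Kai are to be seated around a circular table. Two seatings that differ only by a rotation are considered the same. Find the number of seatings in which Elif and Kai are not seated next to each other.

3600

Without the restriction there are (7)! = 5040 seatings.
Those with Elif next to Kai: fuse the pair into one unit and seat 7 units around a circle — 2·(6)! = 1440.
Subtracting, 5040 − 1440 = 3600.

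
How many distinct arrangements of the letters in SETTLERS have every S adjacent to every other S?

Treat the 2 copies of S as a single block. The multiset to arrange is then {SS, E, E, L, R, T, T}, 7 items in all.
That gives (7)!/(2!·2!) = 1260 arrangements.

1260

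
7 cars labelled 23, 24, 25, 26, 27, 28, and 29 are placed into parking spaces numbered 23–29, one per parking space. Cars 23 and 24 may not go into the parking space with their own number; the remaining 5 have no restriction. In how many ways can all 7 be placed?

Let Aᵢ (for i ∈ {23, 24}) be the placements that put car i in its forbidden parking space. Any j of these fix j positions, leaving (7−j)! ways to fill the rest, and there are C(2,j) ways to pick which j.
By inclusion–exclusion, the number of valid placements is Σ_{j=0}^{2} (−1)^j C(2,j)·(7−j)!.
Computing: 5040 − 1440 + 120 = 3720.

3720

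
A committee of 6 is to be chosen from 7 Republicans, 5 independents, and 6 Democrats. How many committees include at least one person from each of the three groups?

15470

Total 6-person selections from all 18: C(18,6) = 18564.
Selections missing a whole group: no Republicans → C(11,6) = 462; no independents → C(13,6) = 1716; no Democrats → C(12,6) = 924.
Add back selections omitting two groups (i.e. drawn from a single group): C(7,6) + C(5,6) + C(6,6) = 8.
By inclusion–exclusion: 18564 − 3102 + 8 = 15470.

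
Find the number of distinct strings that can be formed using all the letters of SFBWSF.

The 6 letters of SFBWSF have repeats: F appearing twice and S appearing twice.
So there are 6! / (2!·2!) = 180 distinguishable arrangements.

180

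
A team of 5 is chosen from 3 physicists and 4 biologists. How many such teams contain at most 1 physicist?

Split by how many physicists are chosen (0 through 1).
Sum: C(3,0)·C(4,5) + C(3,1)·C(4,4) = 0 + 3 = 3.

3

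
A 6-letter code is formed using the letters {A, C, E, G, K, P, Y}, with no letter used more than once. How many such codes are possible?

5040

This is a permutation of 6 out of 7: P(7,6) = 7!/1!.
7 × 6 × 5 × 4 × 3 × 2 = 5040.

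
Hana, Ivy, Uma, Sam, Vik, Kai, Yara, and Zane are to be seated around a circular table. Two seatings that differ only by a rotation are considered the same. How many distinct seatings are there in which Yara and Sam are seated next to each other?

1440

Glue Yara and Sam into a block (2 internal orders). Seating 7 units around a circle gives (6)! arrangements.
So 2 × (6)! = 2 × 720 = 1440.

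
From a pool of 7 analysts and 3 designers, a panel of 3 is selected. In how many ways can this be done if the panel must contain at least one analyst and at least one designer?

84

Total 3-person selections from all 10: C(10,3) = 120.
Selections missing a whole group: no analysts → C(3,3) = 1; no designers → C(7,3) = 35.
Both groups omitted at once is impossible, so 120 − 36 = 84.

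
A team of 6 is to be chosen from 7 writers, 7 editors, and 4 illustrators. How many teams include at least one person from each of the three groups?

With no constraint there are C(18,6) = 18564 possible selections.
Subtract selections that omit an entire group: no writers → C(11,6) = 462; no editors → C(11,6) = 462; no illustrators → C(14,6) = 3003.
Add back selections omitting two groups (i.e. drawn from a single group): C(7,6) + C(7,6) + C(4,6) = 14.
By inclusion–exclusion: 18564 − 3927 + 14 = 14651.

14651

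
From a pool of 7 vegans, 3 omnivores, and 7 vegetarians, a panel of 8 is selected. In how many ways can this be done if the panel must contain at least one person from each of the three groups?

With no constraint there are C(17,8) = 24310 possible selections.
Subtract selections that omit an entire group: no vegans → C(10,8) = 45; no omnivores → C(14,8) = 3003; no vegetarians → C(10,8) = 45.
Add back selections omitting two groups (i.e. drawn from a single group): C(7,8) + C(3,8) + C(7,8) = 0.
By inclusion–exclusion: 24310 − 3093 + 0 = 21217.

21217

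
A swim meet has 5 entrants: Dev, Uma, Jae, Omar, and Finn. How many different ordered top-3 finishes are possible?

There are 5 choices for 1st place, 4 for 2nd, and 3 for 3rd.
That gives 5 × 4 × 3 = 60.

60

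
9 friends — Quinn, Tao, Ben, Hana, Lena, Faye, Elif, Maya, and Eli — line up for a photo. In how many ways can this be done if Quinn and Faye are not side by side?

282240

There are 9! = 362880 arrangements in all. If Quinn and Faye are adjacent, merging them into one block gives 2·(8)! = 80640 arrangements.
Complementary counting: 362880 − 80640 = 282240.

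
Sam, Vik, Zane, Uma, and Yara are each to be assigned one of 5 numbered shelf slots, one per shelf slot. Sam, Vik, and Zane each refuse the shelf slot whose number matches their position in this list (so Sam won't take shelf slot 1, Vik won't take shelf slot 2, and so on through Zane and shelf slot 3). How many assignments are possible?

Let Aᵢ (for i ∈ {1, 2, 3}) be the placements that put person i in their forbidden shelf slot. Any j of these fix j positions, leaving (5−j)! ways to fill the rest, and there are C(3,j) ways to pick which j.
By inclusion–exclusion, the number of valid placements is Σ_{j=0}^{3} (−1)^j C(3,j)·(5−j)!.
Computing: 120 − 72 + 18 − 2 = 64.

64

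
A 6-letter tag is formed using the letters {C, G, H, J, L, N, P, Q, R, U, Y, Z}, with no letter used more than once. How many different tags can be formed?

665280

With no repetition, fill the 6 letters in order: 12 choices, then 11, down to 7.
That product is 12 × 11 × 10 × 9 × 8 × 7 = 665280.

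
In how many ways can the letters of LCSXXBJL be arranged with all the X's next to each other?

Treat the 2 copies of X as a single block. The multiset to arrange is then {XX, B, C, J, L, L, S}, 7 items in all.
That gives (7)!/(2!) = 2520 arrangements.

2520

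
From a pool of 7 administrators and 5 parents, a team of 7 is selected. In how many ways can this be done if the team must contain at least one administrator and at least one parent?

With no constraint there are C(12,7) = 792 possible selections.
Selections missing a whole group: no administrators → C(5,7) = 0; no parents → C(7,7) = 1.
Both groups omitted at once is impossible, so 792 − 1 = 791.

791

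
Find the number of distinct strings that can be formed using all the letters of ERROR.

20

The 5 letters of ERROR have repeats: R appearing 3 times.
The number of distinct arrangements is 5!/(3!) = 120/6 = 20.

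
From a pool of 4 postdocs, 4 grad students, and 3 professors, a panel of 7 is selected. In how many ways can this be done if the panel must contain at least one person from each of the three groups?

320

Unrestricted: C(11,7) = 330 ways to pick any 7 of the 11.
Selections missing a whole group: no postdocs → C(7,7) = 1; no grad students → C(7,7) = 1; no professors → C(8,7) = 8.
Add back selections omitting two groups (i.e. drawn from a single group): C(4,7) + C(4,7) + C(3,7) = 0.
By inclusion–exclusion: 330 − 10 + 0 = 320.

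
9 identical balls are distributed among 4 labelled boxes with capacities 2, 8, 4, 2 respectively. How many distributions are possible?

44

Without the upper bounds there are C(12,3) = 220 ways to split 9 among 4 boxes.
Subtract solutions that violate a single cap (substitute x_i' = x_i − (cap_i+1)): x_1 ≥ 3 gives C(9,3) = 84; x_2 ≥ 9 gives C(3,3) = 1; x_3 ≥ 5 gives C(7,3) = 35; x_4 ≥ 3 gives C(9,3) = 84. Together 204.
Add back pairs where two caps are both exceeded: 0 + 4 + 20 + 0 + 0 + 4 = 28.
By inclusion–exclusion the count is 220 − 204 + 28 = 44.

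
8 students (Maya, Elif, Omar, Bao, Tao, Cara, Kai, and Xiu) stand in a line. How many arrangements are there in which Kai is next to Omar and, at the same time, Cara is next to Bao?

Treat {Kai,Omar} as one block (2 orders) and {Cara,Bao} as another (2 orders).
That leaves 6 units to arrange: 2 × 2 × 6! = 4 × 720 = 2880.

2880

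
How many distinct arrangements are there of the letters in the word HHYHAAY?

HHYHAAY has 7 letters with A appearing twice, H appearing 3 times, and Y appearing twice.
The number of distinct arrangements is 7!/(3!·2!·2!) = 5040/24 = 210.

210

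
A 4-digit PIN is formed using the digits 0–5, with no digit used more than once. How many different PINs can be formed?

Choose and order 4 of the 6 symbols: the first digit has 6 options, the next 5, then 4, 3.
That product is 6 × 5 × 4 × 3 = 360.

360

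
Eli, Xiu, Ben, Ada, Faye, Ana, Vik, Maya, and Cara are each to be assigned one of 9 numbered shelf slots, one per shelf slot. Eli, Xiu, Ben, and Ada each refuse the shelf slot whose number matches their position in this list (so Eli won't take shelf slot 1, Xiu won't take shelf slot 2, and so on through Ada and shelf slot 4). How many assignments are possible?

Let Aᵢ (for 1 ≤ i ≤ 4) be the placements that put person i in their forbidden shelf slot. Any j of these fix j positions, leaving (9−j)! ways to fill the rest, and there are C(4,j) ways to pick which j.
By inclusion–exclusion, the number of valid placements is Σ_{j=0}^{4} (−1)^j C(4,j)·(9−j)!.
Computing: 362880 − 161280 + 30240 − 2880 + 120 = 229080.

229080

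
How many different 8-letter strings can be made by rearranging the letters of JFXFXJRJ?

JFXFXJRJ has 8 letters with F appearing twice, J appearing 3 times, and X appearing twice.
Dividing 8! = 40320 by 3!·2!·2! = 24 for the repeated letters gives 1680.

1680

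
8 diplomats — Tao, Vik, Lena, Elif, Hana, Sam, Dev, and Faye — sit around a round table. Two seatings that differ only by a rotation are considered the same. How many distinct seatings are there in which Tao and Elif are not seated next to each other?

Without the restriction there are (7)! = 5040 seatings.
Those with Tao next to Elif: fuse the pair into one unit and seat 7 units around a circle — 2·(6)! = 1440.
Subtracting, 5040 − 1440 = 3600.

3600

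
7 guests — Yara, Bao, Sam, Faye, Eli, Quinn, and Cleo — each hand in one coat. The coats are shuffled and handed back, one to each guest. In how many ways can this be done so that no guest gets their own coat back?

1854

Count assignments avoiding every fixed point. For any j of the 7 guests fixed to their own coat, the other 7−j can be arranged in (7−j)! ways.
By inclusion–exclusion this is Σ_{j=0}^{7} (−1)^j C(7,j)·(7−j)!.
Computing: 5040 − 5040 + 2520 − 840 + 210 − 42 + 7 − 1 = 1854.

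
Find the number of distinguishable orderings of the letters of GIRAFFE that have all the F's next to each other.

720

Treat the 2 copies of F as a single block. The multiset to arrange is then {FF, A, E, G, I, R}, 6 items in all.
All 6 items are distinct, so there are (6)! = 720 arrangements.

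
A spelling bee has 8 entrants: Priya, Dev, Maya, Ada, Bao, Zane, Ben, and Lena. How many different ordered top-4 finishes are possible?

This is an ordered selection of 4 from 8: P(8,4).
That gives 8 × 7 × 6 × 5 = 1680.

1680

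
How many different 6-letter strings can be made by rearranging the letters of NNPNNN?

NNPNNN has 6 letters with N appearing 5 times.
Dividing 6! = 720 by 5! = 120 for the repeated letters gives 6.

6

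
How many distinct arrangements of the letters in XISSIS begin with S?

30

Fix S in the first position and arrange the remaining 5 letters.
Those 5 letters have I appearing twice and S appearing twice, giving (5)!/(2!·2!) = 30.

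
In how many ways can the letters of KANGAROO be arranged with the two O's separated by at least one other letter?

7560

Total arrangements of KANGAROO: 8!/(2!·2!) = 10080.
If the two O's are adjacent, glue them into one block, leaving 7 items to arrange: (7)!/(2!) = 2520 ways.
Hence 10080 − 2520 = 7560.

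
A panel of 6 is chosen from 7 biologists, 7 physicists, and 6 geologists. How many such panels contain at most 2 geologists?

Split by how many geologists are chosen (0 through 2).
Sum: C(6,0)·C(14,6) + C(6,1)·C(14,5) + C(6,2)·C(14,4) = 3003 + 12012 + 15015 = 30030.

30030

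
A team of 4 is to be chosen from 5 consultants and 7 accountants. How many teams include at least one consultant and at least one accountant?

Total 4-person selections from all 12: C(12,4) = 495.
Selections missing a whole group: no consultants → C(7,4) = 35; no accountants → C(5,4) = 5.
Both groups omitted at once is impossible, so 495 − 40 = 455.

455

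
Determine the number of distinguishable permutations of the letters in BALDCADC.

5040

The 8 letters of BALDCADC have repeats: A appearing twice, C appearing twice, and D appearing twice.
So there are 8! / (2!·2!·2!) = 5040 distinguishable arrangements.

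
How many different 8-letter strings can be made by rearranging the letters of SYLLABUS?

The 8 letters of SYLLABUS have repeats: L appearing twice and S appearing twice.
The number of distinct arrangements is 8!/(2!·2!) = 40320/4 = 10080.

10080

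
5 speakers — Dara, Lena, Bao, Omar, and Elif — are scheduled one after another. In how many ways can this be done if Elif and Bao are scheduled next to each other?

48

Glue Elif and Bao into one block (2 internal orders), leaving 4 units to arrange in a row.
So the count is 2·(4)! = 48.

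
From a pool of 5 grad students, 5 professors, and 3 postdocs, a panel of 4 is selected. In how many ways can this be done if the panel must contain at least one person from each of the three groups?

Total 4-person selections from all 13: C(13,4) = 715.
Selections missing a whole group: no grad students → C(8,4) = 70; no professors → C(8,4) = 70; no postdocs → C(10,4) = 210.
Add back selections omitting two groups (i.e. drawn from a single group): C(5,4) + C(5,4) + C(3,4) = 10.
By inclusion–exclusion: 715 − 350 + 10 = 375.

375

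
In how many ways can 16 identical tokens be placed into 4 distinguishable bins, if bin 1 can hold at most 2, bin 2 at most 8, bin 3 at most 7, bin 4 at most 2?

18

Ignoring the caps, the number of non-negative solutions to x_1+…+x_4 = 16 is C(19,3) = 969.
Subtract solutions that violate a single cap (substitute x_i' = x_i − (cap_i+1)): x_1 ≥ 3 gives C(16,3) = 560; x_2 ≥ 9 gives C(10,3) = 120; x_3 ≥ 8 gives C(11,3) = 165; x_4 ≥ 3 gives C(16,3) = 560. Together 1405.
Add back pairs where two caps are both exceeded: 35 + 56 + 286 + 0 + 35 + 56 = 468.
Subtract triples: 0 + 4 + 10 + 0 = 14.
By inclusion–exclusion the count is 969 − 1405 + 468 − 14 = 18.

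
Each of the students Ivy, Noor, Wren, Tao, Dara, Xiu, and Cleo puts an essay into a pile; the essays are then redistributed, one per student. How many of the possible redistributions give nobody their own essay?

This is the derangement count D_7: permutations of 7 items with no fixed point.
By inclusion–exclusion this is Σ_{j=0}^{7} (−1)^j C(7,j)·(7−j)!.
Computing: 5040 − 5040 + 2520 − 840 + 210 − 42 + 7 − 1 = 1854.

1854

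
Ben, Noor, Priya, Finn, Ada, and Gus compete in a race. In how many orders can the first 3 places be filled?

120

There are 6 choices for 1st place, 5 for 2nd, and 4 for 3rd.
That gives 6 × 5 × 4 = 120.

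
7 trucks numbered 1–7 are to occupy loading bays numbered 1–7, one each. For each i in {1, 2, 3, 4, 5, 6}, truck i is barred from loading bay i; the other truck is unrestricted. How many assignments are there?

2119

Let Aᵢ (for 1 ≤ i ≤ 6) be the placements that put truck i in its forbidden loading bay. Any j of these fix j positions, leaving (7−j)! ways to fill the rest, and there are C(6,j) ways to pick which j.
By inclusion–exclusion, the number of valid placements is Σ_{j=0}^{6} (−1)^j C(6,j)·(7−j)!.
Computing: 5040 − 4320 + 1800 − 480 + 90 − 12 + 1 = 2119.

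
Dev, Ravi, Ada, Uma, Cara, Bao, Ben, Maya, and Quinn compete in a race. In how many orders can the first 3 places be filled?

504

There are 9 choices for 1st place, 8 for 2nd, and 7 for 3rd.
That gives 9 × 8 × 7 = 504.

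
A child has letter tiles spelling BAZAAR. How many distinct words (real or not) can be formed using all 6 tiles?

120

Letter multiplicities in BAZAAR: A×3, B×1, R×1, Z×1.
The number of distinct arrangements is 6!/(3!) = 720/6 = 120.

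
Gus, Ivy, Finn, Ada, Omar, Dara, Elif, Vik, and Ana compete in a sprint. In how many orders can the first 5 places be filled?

This is an ordered selection of 5 from 9: P(9,5).
That gives 9 × 8 × 7 × 6 × 5 = 15120.

15120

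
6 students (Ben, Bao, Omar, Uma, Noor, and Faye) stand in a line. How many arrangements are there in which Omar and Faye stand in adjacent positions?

240

Treat {Omar, Faye} as a single unit. There are 5 units to order, and the pair itself can be ordered 2 ways.
So the count is 2·(5)! = 240.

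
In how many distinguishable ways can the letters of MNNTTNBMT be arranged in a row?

MNNTTNBMT has 9 letters with M appearing twice, N appearing 3 times, and T appearing 3 times.
So there are 9! / (3!·3!·2!) = 5040 distinguishable arrangements.

5040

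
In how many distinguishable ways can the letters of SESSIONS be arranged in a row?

1680

The 8 letters of SESSIONS have repeats: S appearing 4 times.
Dividing 8! = 40320 by 4! = 24 for the repeated letters gives 1680.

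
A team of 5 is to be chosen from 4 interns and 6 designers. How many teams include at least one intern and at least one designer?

Unrestricted: C(10,5) = 252 ways to pick any 5 of the 10.
Selections missing a whole group: no interns → C(6,5) = 6; no designers → C(4,5) = 0.
Both groups omitted at once is impossible, so 252 − 6 = 246.

246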